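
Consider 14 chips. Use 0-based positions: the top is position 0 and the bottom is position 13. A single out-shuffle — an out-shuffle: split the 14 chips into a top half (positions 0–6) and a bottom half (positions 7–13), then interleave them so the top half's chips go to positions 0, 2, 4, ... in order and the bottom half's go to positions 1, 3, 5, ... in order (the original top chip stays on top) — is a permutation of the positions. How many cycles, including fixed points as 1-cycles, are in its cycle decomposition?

3

Trace each unvisited position around until it returns:
(0) (1 2 4 8 3 6 ... len 12) (13)
3 cycles in total.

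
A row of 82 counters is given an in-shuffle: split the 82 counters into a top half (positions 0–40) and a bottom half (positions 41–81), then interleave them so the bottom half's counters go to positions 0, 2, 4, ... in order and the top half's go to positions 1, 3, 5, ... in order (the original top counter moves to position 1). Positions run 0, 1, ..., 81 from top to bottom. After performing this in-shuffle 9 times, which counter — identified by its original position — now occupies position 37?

Work backwards from position 37, undoing one in-shuffle at a time:
37 ← 18 ← 50 ← 66 ← 74 ← 78 ← 80 ← 81 ← 40 ← 61
So the counter now at position 37 started at position 61.

61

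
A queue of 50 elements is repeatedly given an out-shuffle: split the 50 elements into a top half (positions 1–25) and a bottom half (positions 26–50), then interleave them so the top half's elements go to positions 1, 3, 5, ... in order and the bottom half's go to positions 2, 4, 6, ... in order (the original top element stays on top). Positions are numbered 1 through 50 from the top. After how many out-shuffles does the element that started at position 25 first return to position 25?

Follow position 25 under repeated out-shuffles:
25 → 49 → 48 → 46 → 42 → 34 → 18 → 35 → ... → 25 (length 21)
It first returns after 21 out-shuffles.

21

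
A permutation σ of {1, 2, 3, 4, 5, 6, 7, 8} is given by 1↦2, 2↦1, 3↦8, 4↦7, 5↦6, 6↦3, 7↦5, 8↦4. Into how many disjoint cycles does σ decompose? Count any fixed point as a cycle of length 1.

Cycle decomposition: (1 2) (3 8 4 7 5 6).
2 cycles.

2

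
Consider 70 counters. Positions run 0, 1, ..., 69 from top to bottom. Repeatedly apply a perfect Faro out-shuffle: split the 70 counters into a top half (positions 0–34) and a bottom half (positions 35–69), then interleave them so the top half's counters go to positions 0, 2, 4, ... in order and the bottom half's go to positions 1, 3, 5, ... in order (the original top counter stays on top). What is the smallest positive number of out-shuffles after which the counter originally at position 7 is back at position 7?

Follow position 7 under repeated out-shuffles:
7 → 14 → 28 → 56 → 43 → 17 → 34 → 68 → ... → 7 (length 22)
It first returns after 22 out-shuffles.

22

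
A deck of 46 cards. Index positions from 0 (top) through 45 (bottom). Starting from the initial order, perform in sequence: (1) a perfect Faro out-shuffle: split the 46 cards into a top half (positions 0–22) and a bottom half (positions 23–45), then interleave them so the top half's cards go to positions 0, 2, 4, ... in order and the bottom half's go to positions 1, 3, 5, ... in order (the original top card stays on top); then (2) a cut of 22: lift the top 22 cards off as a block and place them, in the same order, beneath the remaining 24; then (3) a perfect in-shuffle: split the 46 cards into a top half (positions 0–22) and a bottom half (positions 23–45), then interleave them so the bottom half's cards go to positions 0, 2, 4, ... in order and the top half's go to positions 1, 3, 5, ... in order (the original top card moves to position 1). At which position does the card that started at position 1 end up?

6

Track the card from position 1 forward through each operation:
  after op 1 (out-shuffle): 1 → 2
  after op 2 (cut 22): 2 → 26
  after op 3 (in-shuffle): 26 → 6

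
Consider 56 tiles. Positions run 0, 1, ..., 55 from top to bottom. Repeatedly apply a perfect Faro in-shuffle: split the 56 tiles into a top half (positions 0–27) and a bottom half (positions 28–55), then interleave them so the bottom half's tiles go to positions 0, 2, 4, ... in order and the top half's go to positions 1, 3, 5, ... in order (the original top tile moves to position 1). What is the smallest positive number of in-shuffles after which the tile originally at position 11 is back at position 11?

18

Follow position 11 under repeated in-shuffles:
11 → 23 → 47 → 38 → 20 → 41 → 26 → 53 → 50 → 44 → 32 → 8 → 17 → 35 → 14 → 29 → 2 → 5 → 11
It first returns after 18 in-shuffles.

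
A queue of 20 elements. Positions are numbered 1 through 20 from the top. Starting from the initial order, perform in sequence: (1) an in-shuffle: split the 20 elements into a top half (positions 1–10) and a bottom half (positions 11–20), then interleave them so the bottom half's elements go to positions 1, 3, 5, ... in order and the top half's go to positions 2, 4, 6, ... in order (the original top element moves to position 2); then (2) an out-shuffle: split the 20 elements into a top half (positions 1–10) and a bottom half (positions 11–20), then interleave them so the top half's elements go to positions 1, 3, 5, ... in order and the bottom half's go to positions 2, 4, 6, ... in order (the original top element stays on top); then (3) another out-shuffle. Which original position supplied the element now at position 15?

7

Undo the operations in reverse order, starting from position 15:
  undo op 3 (out-shuffle, from top half): 15 ← 8
  undo op 2 (out-shuffle, from bottom half): 8 ← 14
  undo op 1 (in-shuffle, from top half): 14 ← 7
So the element at position 15 came from original position 7.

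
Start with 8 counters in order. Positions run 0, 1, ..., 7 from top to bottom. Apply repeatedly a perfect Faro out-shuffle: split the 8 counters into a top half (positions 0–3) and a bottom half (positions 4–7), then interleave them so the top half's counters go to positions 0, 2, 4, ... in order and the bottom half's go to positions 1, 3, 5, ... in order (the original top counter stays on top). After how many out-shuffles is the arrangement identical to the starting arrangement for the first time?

The out-shuffle permutes the 8 positions with cycle lengths [1, 1, 3, 3].
Every counter is home exactly when every cycle has completed a whole number of laps, i.e. after lcm(1, 3) = 3 out-shuffles.

3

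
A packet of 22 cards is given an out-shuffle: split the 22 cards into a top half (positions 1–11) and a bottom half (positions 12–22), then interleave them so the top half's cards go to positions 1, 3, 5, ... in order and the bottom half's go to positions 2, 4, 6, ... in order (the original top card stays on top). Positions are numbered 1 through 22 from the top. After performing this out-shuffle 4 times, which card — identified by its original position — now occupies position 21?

Work backwards from position 21, undoing one out-shuffle at a time:
21 ← 11 ← 6 ← 14 ← 18
So the card now at position 21 started at position 18.

18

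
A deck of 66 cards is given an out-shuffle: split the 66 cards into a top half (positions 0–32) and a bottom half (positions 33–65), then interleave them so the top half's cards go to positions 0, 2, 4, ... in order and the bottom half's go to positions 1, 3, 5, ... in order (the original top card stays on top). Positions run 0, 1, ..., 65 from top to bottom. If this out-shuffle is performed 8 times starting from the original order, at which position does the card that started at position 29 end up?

Track the card's position through each out-shuffle:
29 → 58 → 51 → 37 → 9 → 18 → 36 → 7 → 14

14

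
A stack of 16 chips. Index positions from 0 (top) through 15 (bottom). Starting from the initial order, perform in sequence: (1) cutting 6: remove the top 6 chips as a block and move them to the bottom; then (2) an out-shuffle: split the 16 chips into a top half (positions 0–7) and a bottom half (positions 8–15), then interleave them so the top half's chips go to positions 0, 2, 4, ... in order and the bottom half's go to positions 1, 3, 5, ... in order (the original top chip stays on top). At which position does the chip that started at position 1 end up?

7

Track the chip from position 1 forward through each operation:
  after op 1 (cut 6): 1 → 11
  after op 2 (out-shuffle): 11 → 7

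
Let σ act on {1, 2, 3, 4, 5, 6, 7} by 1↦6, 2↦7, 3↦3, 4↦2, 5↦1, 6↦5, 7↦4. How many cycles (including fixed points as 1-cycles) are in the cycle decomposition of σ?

3

Cycle decomposition: (1 6 5) (2 7 4) (3).
3 cycles.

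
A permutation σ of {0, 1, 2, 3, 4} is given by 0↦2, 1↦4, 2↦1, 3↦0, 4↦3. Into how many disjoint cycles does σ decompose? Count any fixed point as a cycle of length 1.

1

Cycle decomposition: (0 2 1 4 3).
1 cycle.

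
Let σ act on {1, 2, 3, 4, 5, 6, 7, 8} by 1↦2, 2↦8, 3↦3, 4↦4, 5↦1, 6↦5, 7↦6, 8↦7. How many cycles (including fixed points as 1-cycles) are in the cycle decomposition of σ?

Cycle decomposition: (1 2 8 7 6 5) (3) (4).
3 cycles.

3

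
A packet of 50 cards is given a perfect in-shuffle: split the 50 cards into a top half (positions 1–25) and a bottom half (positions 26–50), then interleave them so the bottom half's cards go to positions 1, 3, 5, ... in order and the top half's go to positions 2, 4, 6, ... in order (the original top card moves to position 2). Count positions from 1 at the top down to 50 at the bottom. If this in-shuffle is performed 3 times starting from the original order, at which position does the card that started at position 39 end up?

6

Track the card's position through each in-shuffle:
39 → 27 → 3 → 6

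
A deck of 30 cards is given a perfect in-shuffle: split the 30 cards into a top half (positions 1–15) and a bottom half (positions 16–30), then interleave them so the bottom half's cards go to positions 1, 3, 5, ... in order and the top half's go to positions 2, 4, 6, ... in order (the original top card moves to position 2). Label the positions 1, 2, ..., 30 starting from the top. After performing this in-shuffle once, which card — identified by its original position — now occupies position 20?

Work backwards from position 20, undoing one in-shuffle at a time:
20 ← 10
So the card now at position 20 started at position 10.

10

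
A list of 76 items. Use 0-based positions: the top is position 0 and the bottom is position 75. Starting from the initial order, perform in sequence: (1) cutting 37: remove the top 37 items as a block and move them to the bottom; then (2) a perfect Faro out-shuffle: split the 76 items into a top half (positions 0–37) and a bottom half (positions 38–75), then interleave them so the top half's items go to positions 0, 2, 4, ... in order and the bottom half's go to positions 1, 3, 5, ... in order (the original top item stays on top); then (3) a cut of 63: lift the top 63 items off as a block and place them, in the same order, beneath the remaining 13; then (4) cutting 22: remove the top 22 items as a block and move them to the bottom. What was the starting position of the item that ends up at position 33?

58

Undo the operations in reverse order, starting from position 33:
  undo op 4 (cut 22): 33 ← 55
  undo op 3 (cut 63): 55 ← 42
  undo op 2 (out-shuffle, from top half): 42 ← 21
  undo op 1 (cut 37): 21 ← 58
So the item at position 33 came from original position 58.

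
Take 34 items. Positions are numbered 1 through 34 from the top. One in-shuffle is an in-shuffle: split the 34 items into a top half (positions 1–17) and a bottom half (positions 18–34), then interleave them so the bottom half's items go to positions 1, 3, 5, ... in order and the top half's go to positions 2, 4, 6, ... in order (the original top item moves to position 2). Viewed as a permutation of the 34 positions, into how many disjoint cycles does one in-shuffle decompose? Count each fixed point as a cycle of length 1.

Trace each unvisited position around until it returns:
(1 2 4 8 16 32 ... len 12) (3 6 12 24 13 26 ... len 12) (5 10 20) (7 14 28 21) (15 30 25)
5 cycles in total.

5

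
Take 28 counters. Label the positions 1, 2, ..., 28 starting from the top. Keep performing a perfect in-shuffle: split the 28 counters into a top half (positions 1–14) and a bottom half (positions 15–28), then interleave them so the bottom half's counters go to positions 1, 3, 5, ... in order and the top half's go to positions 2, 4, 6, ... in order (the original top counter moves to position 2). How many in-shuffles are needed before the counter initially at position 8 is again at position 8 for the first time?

28

Follow position 8 under repeated in-shuffles:
8 → 16 → 3 → 6 → 12 → 24 → 19 → 9 → ... → 8 (length 28)
It first returns after 28 in-shuffles.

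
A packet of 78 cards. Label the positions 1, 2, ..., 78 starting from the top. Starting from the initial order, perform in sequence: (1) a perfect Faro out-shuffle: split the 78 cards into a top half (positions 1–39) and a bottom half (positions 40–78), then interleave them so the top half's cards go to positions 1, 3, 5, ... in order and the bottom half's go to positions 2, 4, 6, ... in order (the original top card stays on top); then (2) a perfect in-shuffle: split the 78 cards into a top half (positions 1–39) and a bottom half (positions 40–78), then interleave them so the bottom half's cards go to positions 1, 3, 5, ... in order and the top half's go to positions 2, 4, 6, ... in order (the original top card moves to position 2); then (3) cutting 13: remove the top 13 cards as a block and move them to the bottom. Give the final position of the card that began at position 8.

Track the card from position 8 forward through each operation:
  after op 1 (out-shuffle): 8 → 15
  after op 2 (in-shuffle): 15 → 30
  after op 3 (cut 13): 30 → 17

17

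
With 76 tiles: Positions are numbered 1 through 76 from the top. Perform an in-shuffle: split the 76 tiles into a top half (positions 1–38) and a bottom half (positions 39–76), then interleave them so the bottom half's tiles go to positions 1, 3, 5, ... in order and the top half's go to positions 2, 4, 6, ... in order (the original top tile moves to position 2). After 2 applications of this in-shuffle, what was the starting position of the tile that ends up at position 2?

39

Work backwards from position 2, undoing one in-shuffle at a time:
2 ← 1 ← 39
So the tile now at position 2 started at position 39.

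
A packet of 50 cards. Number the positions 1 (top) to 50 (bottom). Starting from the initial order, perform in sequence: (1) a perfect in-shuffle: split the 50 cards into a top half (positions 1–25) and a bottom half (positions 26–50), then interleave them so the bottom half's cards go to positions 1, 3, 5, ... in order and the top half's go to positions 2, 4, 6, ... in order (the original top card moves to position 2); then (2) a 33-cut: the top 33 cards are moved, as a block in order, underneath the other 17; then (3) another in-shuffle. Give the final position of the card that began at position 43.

Track the card from position 43 forward through each operation:
  after op 1 (in-shuffle): 43 → 35
  after op 2 (cut 33): 35 → 2
  after op 3 (in-shuffle): 2 → 4

4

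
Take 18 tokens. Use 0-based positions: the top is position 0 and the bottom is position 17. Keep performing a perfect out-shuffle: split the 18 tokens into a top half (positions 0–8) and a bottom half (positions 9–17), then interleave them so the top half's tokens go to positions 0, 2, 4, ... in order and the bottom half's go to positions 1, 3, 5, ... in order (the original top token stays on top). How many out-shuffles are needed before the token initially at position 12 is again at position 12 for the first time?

Follow position 12 under repeated out-shuffles:
12 → 7 → 14 → 11 → 5 → 10 → 3 → 6 → 12
It first returns after 8 out-shuffles.

8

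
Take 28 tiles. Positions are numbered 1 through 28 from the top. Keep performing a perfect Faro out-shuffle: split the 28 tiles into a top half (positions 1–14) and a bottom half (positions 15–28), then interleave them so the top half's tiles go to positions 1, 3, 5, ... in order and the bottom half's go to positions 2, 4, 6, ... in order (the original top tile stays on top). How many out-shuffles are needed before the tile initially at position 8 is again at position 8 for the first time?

Follow position 8 under repeated out-shuffles:
8 → 15 → 2 → 3 → 5 → 9 → 17 → 6 → 11 → 21 → 14 → 27 → 26 → 24 → 20 → 12 → 23 → 18 → 8
It first returns after 18 out-shuffles.

18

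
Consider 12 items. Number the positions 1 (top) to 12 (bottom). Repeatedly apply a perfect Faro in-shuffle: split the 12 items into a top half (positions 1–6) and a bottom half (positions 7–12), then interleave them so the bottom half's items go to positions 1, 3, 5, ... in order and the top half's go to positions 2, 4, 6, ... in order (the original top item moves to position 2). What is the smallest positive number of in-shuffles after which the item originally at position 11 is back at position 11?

Follow position 11 under repeated in-shuffles:
11 → 9 → 5 → 10 → 7 → 1 → 2 → 4 → 8 → 3 → 6 → 12 → 11
It first returns after 12 in-shuffles.

12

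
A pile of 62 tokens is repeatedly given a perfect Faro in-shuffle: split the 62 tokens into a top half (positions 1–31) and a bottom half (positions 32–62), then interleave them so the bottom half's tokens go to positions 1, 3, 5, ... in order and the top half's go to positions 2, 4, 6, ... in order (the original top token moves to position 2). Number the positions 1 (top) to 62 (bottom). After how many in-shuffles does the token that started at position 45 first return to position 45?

Follow position 45 under repeated in-shuffles:
45 → 27 → 54 → 45
It first returns after 3 in-shuffles.

3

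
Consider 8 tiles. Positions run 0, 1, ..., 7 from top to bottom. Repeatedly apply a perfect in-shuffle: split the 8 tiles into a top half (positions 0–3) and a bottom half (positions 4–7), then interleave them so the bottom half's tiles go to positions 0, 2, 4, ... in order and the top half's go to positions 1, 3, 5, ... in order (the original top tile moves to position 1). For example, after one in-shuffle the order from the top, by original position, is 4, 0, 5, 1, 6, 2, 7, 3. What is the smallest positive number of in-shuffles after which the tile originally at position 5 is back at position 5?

Follow position 5 under repeated in-shuffles:
5 → 2 → 5
It first returns after 2 in-shuffles.

2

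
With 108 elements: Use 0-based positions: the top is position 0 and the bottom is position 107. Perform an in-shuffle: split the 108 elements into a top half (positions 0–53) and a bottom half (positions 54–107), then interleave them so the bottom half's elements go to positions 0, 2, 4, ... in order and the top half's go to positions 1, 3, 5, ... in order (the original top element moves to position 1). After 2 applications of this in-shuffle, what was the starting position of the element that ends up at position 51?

Work backwards from position 51, undoing one in-shuffle at a time:
51 ← 25 ← 12
So the element now at position 51 started at position 12.

12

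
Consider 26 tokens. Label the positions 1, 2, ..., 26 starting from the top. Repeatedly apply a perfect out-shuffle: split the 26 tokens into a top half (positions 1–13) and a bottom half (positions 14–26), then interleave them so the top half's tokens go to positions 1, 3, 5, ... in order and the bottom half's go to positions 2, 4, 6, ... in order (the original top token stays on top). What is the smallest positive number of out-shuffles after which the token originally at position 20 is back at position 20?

Follow position 20 under repeated out-shuffles:
20 → 14 → 2 → 3 → 5 → 9 → 17 → 8 → 15 → 4 → 7 → 13 → 25 → 24 → 22 → 18 → 10 → 19 → 12 → 23 → 20
It first returns after 20 out-shuffles.

20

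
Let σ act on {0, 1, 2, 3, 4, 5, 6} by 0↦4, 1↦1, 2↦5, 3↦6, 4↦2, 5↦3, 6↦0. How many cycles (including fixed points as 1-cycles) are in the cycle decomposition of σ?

Cycle decomposition: (0 4 2 5 3 6) (1).
2 cycles.

2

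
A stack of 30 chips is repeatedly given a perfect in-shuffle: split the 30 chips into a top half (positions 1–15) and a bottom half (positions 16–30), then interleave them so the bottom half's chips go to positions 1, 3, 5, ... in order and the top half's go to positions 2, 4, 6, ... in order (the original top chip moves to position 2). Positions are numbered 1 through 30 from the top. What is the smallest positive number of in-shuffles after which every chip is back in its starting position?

The in-shuffle permutes the 30 positions with cycle lengths [5, 5, 5, 5, 5, 5].
Every chip is home exactly when every cycle has completed a whole number of laps, i.e. after lcm(5) = 5 in-shuffles.

5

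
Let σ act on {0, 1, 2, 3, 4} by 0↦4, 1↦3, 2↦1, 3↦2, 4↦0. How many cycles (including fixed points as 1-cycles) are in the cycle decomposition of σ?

2

Cycle decomposition: (0 4) (1 3 2).
2 cycles.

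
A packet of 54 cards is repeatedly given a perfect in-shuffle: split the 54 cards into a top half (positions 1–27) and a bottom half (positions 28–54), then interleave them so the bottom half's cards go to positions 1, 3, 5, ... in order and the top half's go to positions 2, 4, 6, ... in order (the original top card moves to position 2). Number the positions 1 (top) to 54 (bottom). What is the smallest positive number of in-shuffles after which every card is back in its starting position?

20

The in-shuffle permutes the 54 positions with cycle lengths [4, 10, 20, 20].
Every card is home exactly when every cycle has completed a whole number of laps, i.e. after lcm(4, 10, 20) = 20 in-shuffles.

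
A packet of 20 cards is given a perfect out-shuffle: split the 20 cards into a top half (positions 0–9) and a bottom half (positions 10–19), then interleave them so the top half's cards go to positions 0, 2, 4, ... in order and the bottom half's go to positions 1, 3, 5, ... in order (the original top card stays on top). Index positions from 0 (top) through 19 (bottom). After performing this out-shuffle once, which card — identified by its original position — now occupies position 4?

2

Work backwards from position 4, undoing one out-shuffle at a time:
4 ← 2
So the card now at position 4 started at position 2.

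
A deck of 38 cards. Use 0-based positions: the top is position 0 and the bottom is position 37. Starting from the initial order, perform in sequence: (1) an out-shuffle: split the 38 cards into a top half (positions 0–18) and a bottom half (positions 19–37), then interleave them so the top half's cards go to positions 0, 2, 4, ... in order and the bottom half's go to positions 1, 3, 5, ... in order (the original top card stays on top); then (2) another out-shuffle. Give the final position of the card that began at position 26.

30

Track the card from position 26 forward through each operation:
  after op 1 (out-shuffle): 26 → 15
  after op 2 (out-shuffle): 15 → 30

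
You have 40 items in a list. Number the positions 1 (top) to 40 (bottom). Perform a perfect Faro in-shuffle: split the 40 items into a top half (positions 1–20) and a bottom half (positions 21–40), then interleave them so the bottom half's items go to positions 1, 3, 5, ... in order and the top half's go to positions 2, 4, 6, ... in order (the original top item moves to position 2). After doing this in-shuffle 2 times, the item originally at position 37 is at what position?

Track the item's position through each in-shuffle:
37 → 33 → 25

25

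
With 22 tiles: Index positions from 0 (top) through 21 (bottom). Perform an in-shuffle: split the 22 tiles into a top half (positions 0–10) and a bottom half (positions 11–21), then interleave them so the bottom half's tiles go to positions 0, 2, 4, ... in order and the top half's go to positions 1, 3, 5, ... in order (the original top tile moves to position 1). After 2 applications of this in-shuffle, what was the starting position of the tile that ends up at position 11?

Work backwards from position 11, undoing one in-shuffle at a time:
11 ← 5 ← 2
So the tile now at position 11 started at position 2.

2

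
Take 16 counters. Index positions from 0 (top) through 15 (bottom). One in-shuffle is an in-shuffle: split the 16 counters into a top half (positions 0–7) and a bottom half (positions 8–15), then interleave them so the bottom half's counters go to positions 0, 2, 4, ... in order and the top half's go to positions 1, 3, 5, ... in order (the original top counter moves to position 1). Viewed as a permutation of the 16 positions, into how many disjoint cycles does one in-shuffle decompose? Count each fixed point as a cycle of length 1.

Trace each unvisited position around until it returns:
(0 1 3 7 15 14 12 8) (2 5 11 6 13 10 4 9)
2 cycles in total.

2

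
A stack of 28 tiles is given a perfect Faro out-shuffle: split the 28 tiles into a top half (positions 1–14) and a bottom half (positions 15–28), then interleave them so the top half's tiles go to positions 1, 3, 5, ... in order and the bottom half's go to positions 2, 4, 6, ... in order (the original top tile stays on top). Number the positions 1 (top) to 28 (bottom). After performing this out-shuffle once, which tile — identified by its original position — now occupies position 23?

Work backwards from position 23, undoing one out-shuffle at a time:
23 ← 12
So the tile now at position 23 started at position 12.

12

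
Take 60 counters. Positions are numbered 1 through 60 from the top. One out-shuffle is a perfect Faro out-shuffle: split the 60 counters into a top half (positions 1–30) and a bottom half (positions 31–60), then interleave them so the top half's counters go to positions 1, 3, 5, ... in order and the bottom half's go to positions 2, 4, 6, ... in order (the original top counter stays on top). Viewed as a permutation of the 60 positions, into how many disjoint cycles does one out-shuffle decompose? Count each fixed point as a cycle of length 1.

3

Trace each unvisited position around until it returns:
(1) (2 3 5 9 17 33 ... len 58) (60)
3 cycles in total.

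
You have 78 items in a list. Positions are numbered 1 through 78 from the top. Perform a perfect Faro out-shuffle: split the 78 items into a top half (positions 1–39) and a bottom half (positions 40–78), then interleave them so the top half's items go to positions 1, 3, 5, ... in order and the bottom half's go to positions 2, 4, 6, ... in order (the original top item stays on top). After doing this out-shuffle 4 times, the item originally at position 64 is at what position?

Track the item's position through each out-shuffle:
64 → 50 → 22 → 43 → 8

8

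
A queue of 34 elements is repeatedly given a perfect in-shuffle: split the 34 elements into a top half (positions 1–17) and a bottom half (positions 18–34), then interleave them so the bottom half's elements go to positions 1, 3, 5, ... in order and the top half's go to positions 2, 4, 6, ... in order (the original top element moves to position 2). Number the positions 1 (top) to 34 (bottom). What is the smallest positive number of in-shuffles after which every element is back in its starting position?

12

The in-shuffle permutes the 34 positions with cycle lengths [3, 3, 4, 12, 12].
Every element is home exactly when every cycle has completed a whole number of laps, i.e. after lcm(3, 4, 12) = 12 in-shuffles.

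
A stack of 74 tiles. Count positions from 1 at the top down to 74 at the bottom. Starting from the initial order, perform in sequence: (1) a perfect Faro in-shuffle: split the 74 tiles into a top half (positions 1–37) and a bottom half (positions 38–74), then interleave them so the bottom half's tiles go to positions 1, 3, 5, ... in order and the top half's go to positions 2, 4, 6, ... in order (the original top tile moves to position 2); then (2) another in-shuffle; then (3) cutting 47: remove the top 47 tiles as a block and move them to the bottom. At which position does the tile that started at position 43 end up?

Track the tile from position 43 forward through each operation:
  after op 1 (in-shuffle): 43 → 11
  after op 2 (in-shuffle): 11 → 22
  after op 3 (cut 47): 22 → 49

49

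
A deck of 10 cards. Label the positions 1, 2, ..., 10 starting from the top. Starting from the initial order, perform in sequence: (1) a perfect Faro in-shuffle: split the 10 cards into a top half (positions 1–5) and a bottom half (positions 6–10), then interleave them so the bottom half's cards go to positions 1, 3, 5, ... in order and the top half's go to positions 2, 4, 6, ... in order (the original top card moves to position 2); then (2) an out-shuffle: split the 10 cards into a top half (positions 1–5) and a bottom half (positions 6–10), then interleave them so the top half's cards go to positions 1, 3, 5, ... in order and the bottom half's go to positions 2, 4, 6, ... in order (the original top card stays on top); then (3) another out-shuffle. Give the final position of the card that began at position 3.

Track the card from position 3 forward through each operation:
  after op 1 (in-shuffle): 3 → 6
  after op 2 (out-shuffle): 6 → 2
  after op 3 (out-shuffle): 2 → 3

3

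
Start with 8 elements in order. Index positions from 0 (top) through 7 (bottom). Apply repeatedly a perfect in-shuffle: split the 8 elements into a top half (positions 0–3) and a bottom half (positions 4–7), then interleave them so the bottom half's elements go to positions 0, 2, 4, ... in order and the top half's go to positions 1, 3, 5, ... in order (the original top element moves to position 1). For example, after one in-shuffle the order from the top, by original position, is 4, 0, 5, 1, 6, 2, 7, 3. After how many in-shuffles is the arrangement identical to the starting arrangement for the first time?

6

The in-shuffle permutes the 8 positions with cycle lengths [2, 6].
Every element is home exactly when every cycle has completed a whole number of laps, i.e. after lcm(2, 6) = 6 in-shuffles.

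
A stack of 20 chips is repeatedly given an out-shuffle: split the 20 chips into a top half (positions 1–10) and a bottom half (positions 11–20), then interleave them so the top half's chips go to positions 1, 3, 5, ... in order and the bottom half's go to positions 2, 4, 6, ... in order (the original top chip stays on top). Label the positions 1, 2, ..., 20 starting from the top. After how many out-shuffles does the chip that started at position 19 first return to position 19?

18

Follow position 19 under repeated out-shuffles:
19 → 18 → 16 → 12 → 4 → 7 → 13 → 6 → 11 → 2 → 3 → 5 → 9 → 17 → 14 → 8 → 15 → 10 → 19
It first returns after 18 out-shuffles.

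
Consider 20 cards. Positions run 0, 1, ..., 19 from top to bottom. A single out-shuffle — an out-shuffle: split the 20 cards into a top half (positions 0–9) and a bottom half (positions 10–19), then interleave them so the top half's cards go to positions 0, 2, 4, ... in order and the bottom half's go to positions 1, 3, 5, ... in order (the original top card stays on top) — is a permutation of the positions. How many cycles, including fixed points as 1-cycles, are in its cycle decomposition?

Trace each unvisited position around until it returns:
(0) (1 2 4 8 16 13 ... len 18) (19)
3 cycles in total.

3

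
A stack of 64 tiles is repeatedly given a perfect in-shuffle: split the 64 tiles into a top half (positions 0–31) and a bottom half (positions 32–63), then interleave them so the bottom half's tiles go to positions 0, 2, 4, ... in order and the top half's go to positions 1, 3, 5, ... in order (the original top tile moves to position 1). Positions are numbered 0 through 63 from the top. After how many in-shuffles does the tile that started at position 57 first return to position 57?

12

Follow position 57 under repeated in-shuffles:
57 → 50 → 36 → 8 → 17 → 35 → 6 → 13 → 27 → 55 → 46 → 28 → 57
It first returns after 12 in-shuffles.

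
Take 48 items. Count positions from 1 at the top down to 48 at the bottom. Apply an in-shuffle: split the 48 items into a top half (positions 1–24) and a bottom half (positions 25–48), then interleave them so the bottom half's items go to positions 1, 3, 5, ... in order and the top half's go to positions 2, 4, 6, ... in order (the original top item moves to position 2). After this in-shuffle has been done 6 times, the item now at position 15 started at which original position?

1

Work backwards from position 15, undoing one in-shuffle at a time:
15 ← 32 ← 16 ← 8 ← 4 ← 2 ← 1
So the item now at position 15 started at position 1.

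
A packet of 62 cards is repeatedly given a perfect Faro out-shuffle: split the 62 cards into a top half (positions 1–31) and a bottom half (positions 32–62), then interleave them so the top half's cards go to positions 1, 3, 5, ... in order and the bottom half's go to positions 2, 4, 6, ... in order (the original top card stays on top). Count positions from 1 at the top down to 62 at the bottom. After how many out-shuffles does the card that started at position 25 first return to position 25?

60

Follow position 25 under repeated out-shuffles:
25 → 49 → 36 → 10 → 19 → 37 → 12 → 23 → ... → 25 (length 60)
It first returns after 60 out-shuffles.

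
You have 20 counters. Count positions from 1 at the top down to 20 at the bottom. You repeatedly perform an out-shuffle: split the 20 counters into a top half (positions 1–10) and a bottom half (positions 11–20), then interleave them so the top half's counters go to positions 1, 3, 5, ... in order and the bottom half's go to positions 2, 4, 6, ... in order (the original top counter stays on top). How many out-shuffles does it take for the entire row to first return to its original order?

18

The out-shuffle permutes the 20 positions with cycle lengths [1, 1, 18].
Every counter is home exactly when every cycle has completed a whole number of laps, i.e. after lcm(1, 18) = 18 out-shuffles.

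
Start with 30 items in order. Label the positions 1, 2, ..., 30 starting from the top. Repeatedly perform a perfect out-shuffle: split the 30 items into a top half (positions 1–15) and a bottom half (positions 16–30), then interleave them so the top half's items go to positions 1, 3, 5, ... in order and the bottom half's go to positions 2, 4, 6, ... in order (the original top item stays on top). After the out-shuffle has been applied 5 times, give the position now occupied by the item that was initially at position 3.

7

Track the item's position through each out-shuffle:
3 → 5 → 9 → 17 → 4 → 7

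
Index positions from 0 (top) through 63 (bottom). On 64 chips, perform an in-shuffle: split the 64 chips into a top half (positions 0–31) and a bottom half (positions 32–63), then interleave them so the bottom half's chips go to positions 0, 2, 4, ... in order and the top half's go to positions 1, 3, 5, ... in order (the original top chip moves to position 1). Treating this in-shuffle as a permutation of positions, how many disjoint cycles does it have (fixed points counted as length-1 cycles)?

Trace each unvisited position around until it returns:
(0 1 3 7 15 31 ... len 12) (2 5 11 23 47 30 ... len 12) (4 9 19 39 14 29 ... len 12) (6 13 27 55 46 28 ... len 12) (10 21 43 22 45 26 ... len 12) (12 25 51 38)
6 cycles in total.

6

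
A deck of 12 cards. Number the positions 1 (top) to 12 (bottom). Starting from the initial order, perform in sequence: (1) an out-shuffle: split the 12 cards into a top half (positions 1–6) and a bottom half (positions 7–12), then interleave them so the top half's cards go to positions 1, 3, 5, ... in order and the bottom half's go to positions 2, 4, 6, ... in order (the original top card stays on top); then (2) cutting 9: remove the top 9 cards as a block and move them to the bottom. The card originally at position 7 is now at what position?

Track the card from position 7 forward through each operation:
  after op 1 (out-shuffle): 7 → 2
  after op 2 (cut 9): 2 → 5

5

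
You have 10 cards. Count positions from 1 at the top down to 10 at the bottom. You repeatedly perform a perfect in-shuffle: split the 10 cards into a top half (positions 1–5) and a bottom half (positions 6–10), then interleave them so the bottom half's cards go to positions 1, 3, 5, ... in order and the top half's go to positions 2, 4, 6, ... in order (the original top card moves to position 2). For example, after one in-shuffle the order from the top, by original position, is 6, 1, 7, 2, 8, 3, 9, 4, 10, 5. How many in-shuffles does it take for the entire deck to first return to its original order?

10

The in-shuffle permutes the 10 positions with cycle lengths [10].
Every card is home exactly when every cycle has completed a whole number of laps, i.e. after lcm(10) = 10 in-shuffles.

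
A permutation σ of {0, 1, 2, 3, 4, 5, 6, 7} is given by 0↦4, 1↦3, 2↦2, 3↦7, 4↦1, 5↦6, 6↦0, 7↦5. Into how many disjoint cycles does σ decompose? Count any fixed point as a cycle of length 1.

2

Cycle decomposition: (0 4 1 3 7 5 6) (2).
2 cycles.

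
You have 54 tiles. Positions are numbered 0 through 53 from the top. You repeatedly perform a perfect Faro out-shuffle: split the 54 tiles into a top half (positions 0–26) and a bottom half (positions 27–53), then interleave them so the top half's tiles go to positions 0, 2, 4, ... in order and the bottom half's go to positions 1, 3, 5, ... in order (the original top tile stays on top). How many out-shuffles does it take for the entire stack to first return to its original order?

The out-shuffle permutes the 54 positions with cycle lengths [1, 1, 52].
Every tile is home exactly when every cycle has completed a whole number of laps, i.e. after lcm(1, 52) = 52 out-shuffles.

52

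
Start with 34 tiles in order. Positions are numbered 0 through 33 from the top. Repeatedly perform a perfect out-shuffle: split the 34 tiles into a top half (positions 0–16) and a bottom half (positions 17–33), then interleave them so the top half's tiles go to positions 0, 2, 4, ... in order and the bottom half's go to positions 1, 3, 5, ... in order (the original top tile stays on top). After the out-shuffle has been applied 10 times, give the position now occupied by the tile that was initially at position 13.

13

Track the tile's position through each out-shuffle:
13 → 26 → 19 → 5 → 10 → 20 → 7 → 14 → 28 → 23 → 13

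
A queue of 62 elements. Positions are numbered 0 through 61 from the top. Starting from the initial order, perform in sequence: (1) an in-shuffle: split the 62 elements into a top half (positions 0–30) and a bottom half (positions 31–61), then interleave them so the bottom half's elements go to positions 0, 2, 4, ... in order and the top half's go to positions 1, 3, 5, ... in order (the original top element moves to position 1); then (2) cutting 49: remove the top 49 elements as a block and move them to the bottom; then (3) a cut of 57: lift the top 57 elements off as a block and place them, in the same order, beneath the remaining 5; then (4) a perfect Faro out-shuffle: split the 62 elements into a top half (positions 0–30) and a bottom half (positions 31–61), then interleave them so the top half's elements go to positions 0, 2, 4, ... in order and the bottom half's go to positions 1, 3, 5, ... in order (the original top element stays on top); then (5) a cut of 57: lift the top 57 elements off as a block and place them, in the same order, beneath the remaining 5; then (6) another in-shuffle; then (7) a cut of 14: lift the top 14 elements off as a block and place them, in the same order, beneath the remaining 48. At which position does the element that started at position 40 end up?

19

Track the element from position 40 forward through each operation:
  after op 1 (in-shuffle): 40 → 18
  after op 2 (cut 49): 18 → 31
  after op 3 (cut 57): 31 → 36
  after op 4 (out-shuffle): 36 → 11
  after op 5 (cut 57): 11 → 16
  after op 6 (in-shuffle): 16 → 33
  after op 7 (cut 14): 33 → 19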